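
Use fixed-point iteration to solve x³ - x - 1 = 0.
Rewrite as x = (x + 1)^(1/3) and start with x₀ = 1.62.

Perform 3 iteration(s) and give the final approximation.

Equation: x³ - x - 1 = 0
Fixed-point form: x = (x + 1)^(1/3)
x₀ = 1.62

x_1 = g(1.620000) = 1.378586
x_2 = g(1.378586) = 1.334872
x_3 = g(1.334872) = 1.326644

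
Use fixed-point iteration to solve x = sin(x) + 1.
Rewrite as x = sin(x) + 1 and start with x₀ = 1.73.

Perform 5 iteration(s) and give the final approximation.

Equation: x = sin(x) + 1
Fixed-point form: x = sin(x) + 1
x₀ = 1.73

x_1 = g(1.730000) = 1.987354
x_2 = g(1.987354) = 1.914487
x_3 = g(1.914487) = 1.941517
x_4 = g(1.941517) = 1.932066
x_5 = g(1.932066) = 1.935449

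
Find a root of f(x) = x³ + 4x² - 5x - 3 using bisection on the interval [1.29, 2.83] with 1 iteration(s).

f(x) = x³ + 4x² - 5x - 3
Initial interval: [1.29, 2.83]

Iteration 1:
  c_1 = (1.290000 + 2.830000)/2 = 2.060000
  f(c_1) = f(2.060000) = 12.416216
  f(a) × f(c) < 0, new interval: [1.290000, 2.060000]

After 1 iteration(s), the approximation is c_1 = 2.060000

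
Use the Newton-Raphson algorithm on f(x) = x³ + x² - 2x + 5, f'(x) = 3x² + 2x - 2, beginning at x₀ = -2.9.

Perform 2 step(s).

f(x) = x³ + x² - 2x + 5
f'(x) = 3x² + 2x - 2
x₀ = -2.9

Newton-Raphson formula: x_{n+1} = x_n - f(x_n)/f'(x_n)

Iteration 1:
  f(-2.900000) = -5.179000
  f'(-2.900000) = 17.430000
  x_1 = -2.900000 - (-5.179000)/17.430000 = -2.602869
Iteration 2:
  f(-2.602869) = -0.653577
  f'(-2.602869) = 13.119038
  x_2 = -2.602869 - (-0.653577)/13.119038 = -2.553050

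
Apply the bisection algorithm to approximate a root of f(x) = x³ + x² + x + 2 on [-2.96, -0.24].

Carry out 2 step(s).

f(x) = x³ + x² + x + 2
Initial interval: [-2.96, -0.24]

Iteration 1:
  c_1 = (-2.960000 + (-0.240000))/2 = -1.600000
  f(c_1) = f(-1.600000) = -1.136000
  f(a) × f(c) ≥ 0, new interval: [-1.600000, -0.240000]
Iteration 2:
  c_2 = (-1.600000 + (-0.240000))/2 = -0.920000
  f(c_2) = f(-0.920000) = 1.147712
  f(a) × f(c) < 0, new interval: [-1.600000, -0.920000]

After 2 iteration(s), the approximation is c_2 = -0.920000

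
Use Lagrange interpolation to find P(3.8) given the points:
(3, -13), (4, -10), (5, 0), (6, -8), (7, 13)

Lagrange interpolation formula:
P(x) = Σ yᵢ × Lᵢ(x)
where Lᵢ(x) = Π_{j≠i} (x - xⱼ)/(xᵢ - xⱼ)

L_0(3.8) = (3.8 - 4)/(3 - 4) × (3.8 - 5)/(3 - 5) × (3.8 - 6)/(3 - 6) × (3.8 - 7)/(3 - 7) = 0.070400
L_1(3.8) = (3.8 - 3)/(4 - 3) × (3.8 - 5)/(4 - 5) × (3.8 - 6)/(4 - 6) × (3.8 - 7)/(4 - 7) = 1.126400
L_2(3.8) = (3.8 - 3)/(5 - 3) × (3.8 - 4)/(5 - 4) × (3.8 - 6)/(5 - 6) × (3.8 - 7)/(5 - 7) = -0.281600
L_3(3.8) = (3.8 - 3)/(6 - 3) × (3.8 - 4)/(6 - 4) × (3.8 - 5)/(6 - 5) × (3.8 - 7)/(6 - 7) = 0.102400
L_4(3.8) = (3.8 - 3)/(7 - 3) × (3.8 - 4)/(7 - 4) × (3.8 - 5)/(7 - 5) × (3.8 - 6)/(7 - 6) = -0.017600

P(3.8) = (-13)×L_0(3.8) + (-10)×L_1(3.8) + 0×L_2(3.8) + (-8)×L_3(3.8) + 13×L_4(3.8)
P(3.8) = -13.227200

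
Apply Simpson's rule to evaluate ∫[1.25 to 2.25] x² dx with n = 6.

f(x) = x²
a = 1.25, b = 2.25, n = 6
h = (b - a)/n = 0.166667

Simpson's rule: (h/3)[f(x₀) + 4f(x₁) + 2f(x₂) + ... + f(xₙ)]

x_0 = 1.2500, f(x_0) = 1.562500, coefficient = 1
x_1 = 1.4167, f(x_1) = 2.006944, coefficient = 4
x_2 = 1.5833, f(x_2) = 2.506944, coefficient = 2
x_3 = 1.7500, f(x_3) = 3.062500, coefficient = 4
x_4 = 1.9167, f(x_4) = 3.673611, coefficient = 2
x_5 = 2.0833, f(x_5) = 4.340278, coefficient = 4
x_6 = 2.2500, f(x_6) = 5.062500, coefficient = 1

I ≈ (0.166667/3) × 56.625000 = 3.145833
Exact value: 3.145833
Error: 0.000000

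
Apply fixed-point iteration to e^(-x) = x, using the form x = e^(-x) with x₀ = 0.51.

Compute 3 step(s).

Equation: e^(-x) = x
Fixed-point form: x = e^(-x)
x₀ = 0.51

x_1 = g(0.510000) = 0.600496
x_2 = g(0.600496) = 0.548540
x_3 = g(0.548540) = 0.577793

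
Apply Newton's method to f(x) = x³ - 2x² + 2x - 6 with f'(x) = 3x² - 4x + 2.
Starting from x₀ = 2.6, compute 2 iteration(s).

f(x) = x³ - 2x² + 2x - 6
f'(x) = 3x² - 4x + 2
x₀ = 2.6

Newton-Raphson formula: x_{n+1} = x_n - f(x_n)/f'(x_n)

Iteration 1:
  f(2.600000) = 3.256000
  f'(2.600000) = 11.880000
  x_1 = 2.600000 - 3.256000/11.880000 = 2.325926
Iteration 2:
  f(2.325926) = 0.415089
  f'(2.325926) = 8.926091
  x_2 = 2.325926 - 0.415089/8.926091 = 2.279423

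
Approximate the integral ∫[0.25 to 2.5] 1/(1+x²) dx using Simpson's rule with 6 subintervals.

f(x) = 1/(1+x²)
a = 0.25, b = 2.5, n = 6
h = (b - a)/n = 0.375000

Simpson's rule: (h/3)[f(x₀) + 4f(x₁) + 2f(x₂) + ... + f(xₙ)]

x_0 = 0.2500, f(x_0) = 0.941176, coefficient = 1
x_1 = 0.6250, f(x_1) = 0.719101, coefficient = 4
x_2 = 1.0000, f(x_2) = 0.500000, coefficient = 2
x_3 = 1.3750, f(x_3) = 0.345946, coefficient = 4
x_4 = 1.7500, f(x_4) = 0.246154, coefficient = 2
x_5 = 2.1250, f(x_5) = 0.181303, coefficient = 4
x_6 = 2.5000, f(x_6) = 0.137931, coefficient = 1

I ≈ (0.375000/3) × 7.556816 = 0.944602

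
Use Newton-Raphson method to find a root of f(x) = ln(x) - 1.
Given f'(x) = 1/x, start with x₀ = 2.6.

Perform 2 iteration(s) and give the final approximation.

f(x) = ln(x) - 1
f'(x) = 1/x
x₀ = 2.6

Newton-Raphson formula: x_{n+1} = x_n - f(x_n)/f'(x_n)

Iteration 1:
  f(2.600000) = -0.044489
  f'(2.600000) = 0.384615
  x_1 = 2.600000 - (-0.044489)/0.384615 = 2.715670
Iteration 2:
  f(2.715670) = -0.000961
  f'(2.715670) = 0.368233
  x_2 = 2.715670 - (-0.000961)/0.368233 = 2.718281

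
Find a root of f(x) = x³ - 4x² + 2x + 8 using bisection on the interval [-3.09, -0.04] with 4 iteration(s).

f(x) = x³ - 4x² + 2x + 8
Initial interval: [-3.09, -0.04]

Iteration 1:
  c_1 = (-3.090000 + (-0.040000))/2 = -1.565000
  f(c_1) = f(-1.565000) = -8.759937
  f(a) × f(c) ≥ 0, new interval: [-1.565000, -0.040000]
Iteration 2:
  c_2 = (-1.565000 + (-0.040000))/2 = -0.802500
  f(c_2) = f(-0.802500) = 3.302160
  f(a) × f(c) < 0, new interval: [-1.565000, -0.802500]
Iteration 3:
  c_3 = (-1.565000 + (-0.802500))/2 = -1.183750
  f(c_3) = f(-1.183750) = -1.631303
  f(a) × f(c) ≥ 0, new interval: [-1.183750, -0.802500]
Iteration 4:
  c_4 = (-1.183750 + (-0.802500))/2 = -0.993125
  f(c_4) = f(-0.993125) = 1.089044
  f(a) × f(c) < 0, new interval: [-1.183750, -0.993125]

After 4 iteration(s), the approximation is c_4 = -0.993125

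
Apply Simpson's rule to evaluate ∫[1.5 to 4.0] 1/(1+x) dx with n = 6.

f(x) = 1/(1+x)
a = 1.5, b = 4.0, n = 6
h = (b - a)/n = 0.416667

Simpson's rule: (h/3)[f(x₀) + 4f(x₁) + 2f(x₂) + ... + f(xₙ)]

x_0 = 1.5000, f(x_0) = 0.400000, coefficient = 1
x_1 = 1.9167, f(x_1) = 0.342857, coefficient = 4
x_2 = 2.3333, f(x_2) = 0.300000, coefficient = 2
x_3 = 2.7500, f(x_3) = 0.266667, coefficient = 4
x_4 = 3.1667, f(x_4) = 0.240000, coefficient = 2
x_5 = 3.5833, f(x_5) = 0.218182, coefficient = 4
x_6 = 4.0000, f(x_6) = 0.200000, coefficient = 1

I ≈ (0.416667/3) × 4.990823 = 0.693170
Exact value: 0.693147
Error: 0.000023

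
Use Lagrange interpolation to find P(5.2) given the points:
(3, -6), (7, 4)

Lagrange interpolation formula:
P(x) = Σ yᵢ × Lᵢ(x)
where Lᵢ(x) = Π_{j≠i} (x - xⱼ)/(xᵢ - xⱼ)

L_0(5.2) = (5.2 - 7)/(3 - 7) = 0.450000
L_1(5.2) = (5.2 - 3)/(7 - 3) = 0.550000

P(5.2) = (-6)×L_0(5.2) + 4×L_1(5.2)
P(5.2) = -0.500000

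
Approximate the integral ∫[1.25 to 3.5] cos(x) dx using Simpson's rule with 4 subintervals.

f(x) = cos(x)
a = 1.25, b = 3.5, n = 4
h = (b - a)/n = 0.562500

Simpson's rule: (h/3)[f(x₀) + 4f(x₁) + 2f(x₂) + ... + f(xₙ)]

x_0 = 1.2500, f(x_0) = 0.315322, coefficient = 1
x_1 = 1.8125, f(x_1) = -0.239357, coefficient = 4
x_2 = 2.3750, f(x_2) = -0.720278, coefficient = 2
x_3 = 2.9375, f(x_3) = -0.979245, coefficient = 4
x_4 = 3.5000, f(x_4) = -0.936457, coefficient = 1

I ≈ (0.562500/3) × -6.936101 = -1.300519
Exact value: -1.299768
Error: 0.000751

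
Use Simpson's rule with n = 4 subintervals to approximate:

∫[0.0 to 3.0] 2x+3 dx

f(x) = 2x+3
a = 0.0, b = 3.0, n = 4
h = (b - a)/n = 0.750000

Simpson's rule: (h/3)[f(x₀) + 4f(x₁) + 2f(x₂) + ... + f(xₙ)]

x_0 = 0.0000, f(x_0) = 3.000000, coefficient = 1
x_1 = 0.7500, f(x_1) = 4.500000, coefficient = 4
x_2 = 1.5000, f(x_2) = 6.000000, coefficient = 2
x_3 = 2.2500, f(x_3) = 7.500000, coefficient = 4
x_4 = 3.0000, f(x_4) = 9.000000, coefficient = 1

I ≈ (0.750000/3) × 72.000000 = 18.000000
Exact value: 18.000000
Error: 0.000000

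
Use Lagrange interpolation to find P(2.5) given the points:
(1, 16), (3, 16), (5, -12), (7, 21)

Lagrange interpolation formula:
P(x) = Σ yᵢ × Lᵢ(x)
where Lᵢ(x) = Π_{j≠i} (x - xⱼ)/(xᵢ - xⱼ)

L_0(2.5) = (2.5 - 3)/(1 - 3) × (2.5 - 5)/(1 - 5) × (2.5 - 7)/(1 - 7) = 0.117188
L_1(2.5) = (2.5 - 1)/(3 - 1) × (2.5 - 5)/(3 - 5) × (2.5 - 7)/(3 - 7) = 1.054688
L_2(2.5) = (2.5 - 1)/(5 - 1) × (2.5 - 3)/(5 - 3) × (2.5 - 7)/(5 - 7) = -0.210938
L_3(2.5) = (2.5 - 1)/(7 - 1) × (2.5 - 3)/(7 - 3) × (2.5 - 5)/(7 - 5) = 0.039062

P(2.5) = 16×L_0(2.5) + 16×L_1(2.5) + (-12)×L_2(2.5) + 21×L_3(2.5)
P(2.5) = 22.101562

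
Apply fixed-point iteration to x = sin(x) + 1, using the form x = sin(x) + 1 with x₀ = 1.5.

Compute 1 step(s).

Equation: x = sin(x) + 1
Fixed-point form: x = sin(x) + 1
x₀ = 1.5

x_1 = g(1.500000) = 1.997495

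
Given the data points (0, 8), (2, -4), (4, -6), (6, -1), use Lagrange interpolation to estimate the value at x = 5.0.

Lagrange interpolation formula:
P(x) = Σ yᵢ × Lᵢ(x)
where Lᵢ(x) = Π_{j≠i} (x - xⱼ)/(xᵢ - xⱼ)

L_0(5.0) = (5.0 - 2)/(0 - 2) × (5.0 - 4)/(0 - 4) × (5.0 - 6)/(0 - 6) = 0.062500
L_1(5.0) = (5.0 - 0)/(2 - 0) × (5.0 - 4)/(2 - 4) × (5.0 - 6)/(2 - 6) = -0.312500
L_2(5.0) = (5.0 - 0)/(4 - 0) × (5.0 - 2)/(4 - 2) × (5.0 - 6)/(4 - 6) = 0.937500
L_3(5.0) = (5.0 - 0)/(6 - 0) × (5.0 - 2)/(6 - 2) × (5.0 - 4)/(6 - 4) = 0.312500

P(5.0) = 8×L_0(5.0) + (-4)×L_1(5.0) + (-6)×L_2(5.0) + (-1)×L_3(5.0)
P(5.0) = -4.187500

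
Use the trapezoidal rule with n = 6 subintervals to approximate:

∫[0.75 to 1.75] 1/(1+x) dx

f(x) = 1/(1+x)
a = 0.75, b = 1.75, n = 6
h = (b - a)/n = 0.166667

Trapezoidal rule: (h/2)[f(x₀) + 2f(x₁) + 2f(x₂) + ... + f(xₙ)]

x_0 = 0.7500, f(x_0) = 0.571429, coefficient = 1
x_1 = 0.9167, f(x_1) = 0.521739, coefficient = 2
x_2 = 1.0833, f(x_2) = 0.480000, coefficient = 2
x_3 = 1.2500, f(x_3) = 0.444444, coefficient = 2
x_4 = 1.4167, f(x_4) = 0.413793, coefficient = 2
x_5 = 1.5833, f(x_5) = 0.387097, coefficient = 2
x_6 = 1.7500, f(x_6) = 0.363636, coefficient = 1

I ≈ (0.166667/2) × 5.429212 = 0.452434
Exact value: 0.451985
Error: 0.000449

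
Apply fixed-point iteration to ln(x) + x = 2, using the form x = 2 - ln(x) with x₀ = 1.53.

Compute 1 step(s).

Equation: ln(x) + x = 2
Fixed-point form: x = 2 - ln(x)
x₀ = 1.53

x_1 = g(1.530000) = 1.574732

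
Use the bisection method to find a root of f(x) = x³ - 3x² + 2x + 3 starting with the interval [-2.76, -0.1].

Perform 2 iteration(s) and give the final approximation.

f(x) = x³ - 3x² + 2x + 3
Initial interval: [-2.76, -0.1]

Iteration 1:
  c_1 = (-2.760000 + (-0.100000))/2 = -1.430000
  f(c_1) = f(-1.430000) = -8.918907
  f(a) × f(c) ≥ 0, new interval: [-1.430000, -0.100000]
Iteration 2:
  c_2 = (-1.430000 + (-0.100000))/2 = -0.765000
  f(c_2) = f(-0.765000) = -0.733372
  f(a) × f(c) ≥ 0, new interval: [-0.765000, -0.100000]

After 2 iteration(s), the approximation is c_2 = -0.765000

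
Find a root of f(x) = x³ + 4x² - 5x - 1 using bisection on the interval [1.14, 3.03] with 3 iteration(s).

f(x) = x³ + 4x² - 5x - 1
Initial interval: [1.14, 3.03]

Iteration 1:
  c_1 = (1.140000 + 3.030000)/2 = 2.085000
  f(c_1) = f(2.085000) = 15.027864
  f(a) × f(c) < 0, new interval: [1.140000, 2.085000]
Iteration 2:
  c_2 = (1.140000 + 2.085000)/2 = 1.612500
  f(c_2) = f(1.612500) = 5.530877
  f(a) × f(c) < 0, new interval: [1.140000, 1.612500]
Iteration 3:
  c_3 = (1.140000 + 1.612500)/2 = 1.376250
  f(c_3) = f(1.376250) = 2.301712
  f(a) × f(c) < 0, new interval: [1.140000, 1.376250]

After 3 iteration(s), the approximation is c_3 = 1.376250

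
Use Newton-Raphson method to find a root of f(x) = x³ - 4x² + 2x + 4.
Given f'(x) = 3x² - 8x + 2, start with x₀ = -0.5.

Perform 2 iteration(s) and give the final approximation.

f(x) = x³ - 4x² + 2x + 4
f'(x) = 3x² - 8x + 2
x₀ = -0.5

Newton-Raphson formula: x_{n+1} = x_n - f(x_n)/f'(x_n)

Iteration 1:
  f(-0.500000) = 1.875000
  f'(-0.500000) = 6.750000
  x_1 = -0.500000 - 1.875000/6.750000 = -0.777778
Iteration 2:
  f(-0.777778) = -0.445816
  f'(-0.777778) = 10.037037
  x_2 = -0.777778 - (-0.445816)/10.037037 = -0.733361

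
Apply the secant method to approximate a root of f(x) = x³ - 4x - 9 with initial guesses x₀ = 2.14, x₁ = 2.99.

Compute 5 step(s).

f(x) = x³ - 4x - 9
x₀ = 2.14, x₁ = 2.99

Secant formula: x_{n+1} = x_n - f(x_n)(x_n - x_{n-1})/(f(x_n) - f(x_{n-1}))

Iteration 1:
  f(2.140000) = -7.759656
  f(2.990000) = 5.770899
  x_2 = 2.990000 - 5.770899×(2.990000 - 2.140000)/(5.770899 - (-7.759656))
       = 2.627468
Iteration 2:
  f(2.990000) = 5.770899
  f(2.627468) = -1.370921
  x_3 = 2.627468 - (-1.370921)×(2.627468 - 2.990000)/(-1.370921 - 5.770899)
       = 2.697058
Iteration 3:
  f(2.627468) = -1.370921
  f(2.697058) = -0.169500
  x_4 = 2.697058 - (-0.169500)×(2.697058 - 2.627468)/(-0.169500 - (-1.370921))
       = 2.706876
Iteration 4:
  f(2.697058) = -0.169500
  f(2.706876) = 0.006262
  x_5 = 2.706876 - 0.006262×(2.706876 - 2.697058)/(0.006262 - (-0.169500))
       = 2.706526
Iteration 5:
  f(2.706876) = 0.006262
  f(2.706526) = -0.000027
  x_6 = 2.706526 - (-0.000027)×(2.706526 - 2.706876)/(-0.000027 - 0.006262)
       = 2.706528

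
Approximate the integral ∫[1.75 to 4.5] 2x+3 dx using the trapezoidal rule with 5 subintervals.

f(x) = 2x+3
a = 1.75, b = 4.5, n = 5
h = (b - a)/n = 0.550000

Trapezoidal rule: (h/2)[f(x₀) + 2f(x₁) + 2f(x₂) + ... + f(xₙ)]

x_0 = 1.7500, f(x_0) = 6.500000, coefficient = 1
x_1 = 2.3000, f(x_1) = 7.600000, coefficient = 2
x_2 = 2.8500, f(x_2) = 8.700000, coefficient = 2
x_3 = 3.4000, f(x_3) = 9.800000, coefficient = 2
x_4 = 3.9500, f(x_4) = 10.900000, coefficient = 2
x_5 = 4.5000, f(x_5) = 12.000000, coefficient = 1

I ≈ (0.550000/2) × 92.500000 = 25.437500
Exact value: 25.437500
Error: 0.000000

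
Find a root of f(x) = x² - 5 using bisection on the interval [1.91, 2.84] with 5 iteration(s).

f(x) = x² - 5
Initial interval: [1.91, 2.84]

Iteration 1:
  c_1 = (1.910000 + 2.840000)/2 = 2.375000
  f(c_1) = f(2.375000) = 0.640625
  f(a) × f(c) < 0, new interval: [1.910000, 2.375000]
Iteration 2:
  c_2 = (1.910000 + 2.375000)/2 = 2.142500
  f(c_2) = f(2.142500) = -0.409694
  f(a) × f(c) ≥ 0, new interval: [2.142500, 2.375000]
Iteration 3:
  c_3 = (2.142500 + 2.375000)/2 = 2.258750
  f(c_3) = f(2.258750) = 0.101952
  f(a) × f(c) < 0, new interval: [2.142500, 2.258750]
Iteration 4:
  c_4 = (2.142500 + 2.258750)/2 = 2.200625
  f(c_4) = f(2.200625) = -0.157250
  f(a) × f(c) ≥ 0, new interval: [2.200625, 2.258750]
Iteration 5:
  c_5 = (2.200625 + 2.258750)/2 = 2.229687
  f(c_5) = f(2.229687) = -0.028494
  f(a) × f(c) ≥ 0, new interval: [2.229687, 2.258750]

After 5 iteration(s), the approximation is c_5 = 2.229687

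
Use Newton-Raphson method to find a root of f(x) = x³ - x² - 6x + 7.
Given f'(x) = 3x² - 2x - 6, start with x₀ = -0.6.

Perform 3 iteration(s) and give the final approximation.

f(x) = x³ - x² - 6x + 7
f'(x) = 3x² - 2x - 6
x₀ = -0.6

Newton-Raphson formula: x_{n+1} = x_n - f(x_n)/f'(x_n)

Iteration 1:
  f(-0.600000) = 10.024000
  f'(-0.600000) = -3.720000
  x_1 = -0.600000 - 10.024000/(-3.720000) = 2.094624
Iteration 2:
  f(2.094624) = -0.765137
  f'(2.094624) = 2.973097
  x_2 = 2.094624 - (-0.765137)/2.973097 = 2.351977
Iteration 3:
  f(2.351977) = 0.367000
  f'(2.351977) = 5.891436
  x_3 = 2.351977 - 0.367000/5.891436 = 2.289683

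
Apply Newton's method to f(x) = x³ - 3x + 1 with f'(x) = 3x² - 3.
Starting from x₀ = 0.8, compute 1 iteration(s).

f(x) = x³ - 3x + 1
f'(x) = 3x² - 3
x₀ = 0.8

Newton-Raphson formula: x_{n+1} = x_n - f(x_n)/f'(x_n)

Iteration 1:
  f(0.800000) = -0.888000
  f'(0.800000) = -1.080000
  x_1 = 0.800000 - (-0.888000)/(-1.080000) = -0.022222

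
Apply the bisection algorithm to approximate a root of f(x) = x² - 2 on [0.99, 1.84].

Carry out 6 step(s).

f(x) = x² - 2
Initial interval: [0.99, 1.84]

Iteration 1:
  c_1 = (0.990000 + 1.840000)/2 = 1.415000
  f(c_1) = f(1.415000) = 0.002225
  f(a) × f(c) < 0, new interval: [0.990000, 1.415000]
Iteration 2:
  c_2 = (0.990000 + 1.415000)/2 = 1.202500
  f(c_2) = f(1.202500) = -0.553994
  f(a) × f(c) ≥ 0, new interval: [1.202500, 1.415000]
Iteration 3:
  c_3 = (1.202500 + 1.415000)/2 = 1.308750
  f(c_3) = f(1.308750) = -0.287173
  f(a) × f(c) ≥ 0, new interval: [1.308750, 1.415000]
Iteration 4:
  c_4 = (1.308750 + 1.415000)/2 = 1.361875
  f(c_4) = f(1.361875) = -0.145296
  f(a) × f(c) ≥ 0, new interval: [1.361875, 1.415000]
Iteration 5:
  c_5 = (1.361875 + 1.415000)/2 = 1.388437
  f(c_5) = f(1.388437) = -0.072241
  f(a) × f(c) ≥ 0, new interval: [1.388437, 1.415000]
Iteration 6:
  c_6 = (1.388437 + 1.415000)/2 = 1.401719
  f(c_6) = f(1.401719) = -0.035185
  f(a) × f(c) ≥ 0, new interval: [1.401719, 1.415000]

After 6 iteration(s), the approximation is c_6 = 1.401719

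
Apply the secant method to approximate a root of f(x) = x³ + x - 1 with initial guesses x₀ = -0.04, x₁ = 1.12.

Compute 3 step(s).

f(x) = x³ + x - 1
x₀ = -0.04, x₁ = 1.12

Secant formula: x_{n+1} = x_n - f(x_n)(x_n - x_{n-1})/(f(x_n) - f(x_{n-1}))

Iteration 1:
  f(-0.040000) = -1.040064
  f(1.120000) = 1.524928
  x_2 = 1.120000 - 1.524928×(1.120000 - (-0.040000))/(1.524928 - (-1.040064))
       = 0.430362
Iteration 2:
  f(1.120000) = 1.524928
  f(0.430362) = -0.489930
  x_3 = 0.430362 - (-0.489930)×(0.430362 - 1.120000)/(-0.489930 - 1.524928)
       = 0.598053
Iteration 3:
  f(0.430362) = -0.489930
  f(0.598053) = -0.188042
  x_4 = 0.598053 - (-0.188042)×(0.598053 - 0.430362)/(-0.188042 - (-0.489930))
       = 0.702506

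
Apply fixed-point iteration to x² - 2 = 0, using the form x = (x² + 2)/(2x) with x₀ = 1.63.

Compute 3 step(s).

Equation: x² - 2 = 0
Fixed-point form: x = (x² + 2)/(2x)
x₀ = 1.63

x_1 = g(1.630000) = 1.428497
x_2 = g(1.428497) = 1.414285
x_3 = g(1.414285) = 1.414214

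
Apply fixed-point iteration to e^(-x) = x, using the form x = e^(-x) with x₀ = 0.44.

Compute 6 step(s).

Equation: e^(-x) = x
Fixed-point form: x = e^(-x)
x₀ = 0.44

x_1 = g(0.440000) = 0.644036
x_2 = g(0.644036) = 0.525168
x_3 = g(0.525168) = 0.591456
x_4 = g(0.591456) = 0.553521
x_5 = g(0.553521) = 0.574922
x_6 = g(0.574922) = 0.562749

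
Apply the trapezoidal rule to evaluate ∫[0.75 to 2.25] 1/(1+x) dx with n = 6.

f(x) = 1/(1+x)
a = 0.75, b = 2.25, n = 6
h = (b - a)/n = 0.250000

Trapezoidal rule: (h/2)[f(x₀) + 2f(x₁) + 2f(x₂) + ... + f(xₙ)]

x_0 = 0.7500, f(x_0) = 0.571429, coefficient = 1
x_1 = 1.0000, f(x_1) = 0.500000, coefficient = 2
x_2 = 1.2500, f(x_2) = 0.444444, coefficient = 2
x_3 = 1.5000, f(x_3) = 0.400000, coefficient = 2
x_4 = 1.7500, f(x_4) = 0.363636, coefficient = 2
x_5 = 2.0000, f(x_5) = 0.333333, coefficient = 2
x_6 = 2.2500, f(x_6) = 0.307692, coefficient = 1

I ≈ (0.250000/2) × 4.961949 = 0.620244
Exact value: 0.619039
Error: 0.001204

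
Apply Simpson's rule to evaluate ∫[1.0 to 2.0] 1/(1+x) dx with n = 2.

f(x) = 1/(1+x)
a = 1.0, b = 2.0, n = 2
h = (b - a)/n = 0.500000

Simpson's rule: (h/3)[f(x₀) + 4f(x₁) + 2f(x₂) + ... + f(xₙ)]

x_0 = 1.0000, f(x_0) = 0.500000, coefficient = 1
x_1 = 1.5000, f(x_1) = 0.400000, coefficient = 4
x_2 = 2.0000, f(x_2) = 0.333333, coefficient = 1

I ≈ (0.500000/3) × 2.433333 = 0.405556
Exact value: 0.405465
Error: 0.000090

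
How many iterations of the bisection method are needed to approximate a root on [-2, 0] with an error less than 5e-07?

We need (b-a)/2^n ≤ 5e-07
(0 - (-2))/2^n ≤ 5e-07
2/2^n ≤ 5e-07
2^n ≥ 4000000
n ≥ log₂(4000000) = 21.93
n ≥ 22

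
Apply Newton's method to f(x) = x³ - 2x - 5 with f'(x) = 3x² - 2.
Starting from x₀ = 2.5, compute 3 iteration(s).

f(x) = x³ - 2x - 5
f'(x) = 3x² - 2
x₀ = 2.5

Newton-Raphson formula: x_{n+1} = x_n - f(x_n)/f'(x_n)

Iteration 1:
  f(2.500000) = 5.625000
  f'(2.500000) = 16.750000
  x_1 = 2.500000 - 5.625000/16.750000 = 2.164179
Iteration 2:
  f(2.164179) = 0.807945
  f'(2.164179) = 12.051014
  x_2 = 2.164179 - 0.807945/12.051014 = 2.097135
Iteration 3:
  f(2.097135) = 0.028882
  f'(2.097135) = 11.193930
  x_3 = 2.097135 - 0.028882/11.193930 = 2.094555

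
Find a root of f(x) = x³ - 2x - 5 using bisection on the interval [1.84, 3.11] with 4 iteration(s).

f(x) = x³ - 2x - 5
Initial interval: [1.84, 3.11]

Iteration 1:
  c_1 = (1.840000 + 3.110000)/2 = 2.475000
  f(c_1) = f(2.475000) = 5.210922
  f(a) × f(c) < 0, new interval: [1.840000, 2.475000]
Iteration 2:
  c_2 = (1.840000 + 2.475000)/2 = 2.157500
  f(c_2) = f(2.157500) = 0.727744
  f(a) × f(c) < 0, new interval: [1.840000, 2.157500]
Iteration 3:
  c_3 = (1.840000 + 2.157500)/2 = 1.998750
  f(c_3) = f(1.998750) = -1.012491
  f(a) × f(c) ≥ 0, new interval: [1.998750, 2.157500]
Iteration 4:
  c_4 = (1.998750 + 2.157500)/2 = 2.078125
  f(c_4) = f(2.078125) = -0.181652
  f(a) × f(c) ≥ 0, new interval: [2.078125, 2.157500]

After 4 iteration(s), the approximation is c_4 = 2.078125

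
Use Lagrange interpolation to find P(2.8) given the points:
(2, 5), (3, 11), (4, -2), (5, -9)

Lagrange interpolation formula:
P(x) = Σ yᵢ × Lᵢ(x)
where Lᵢ(x) = Π_{j≠i} (x - xⱼ)/(xᵢ - xⱼ)

L_0(2.8) = (2.8 - 3)/(2 - 3) × (2.8 - 4)/(2 - 4) × (2.8 - 5)/(2 - 5) = 0.088000
L_1(2.8) = (2.8 - 2)/(3 - 2) × (2.8 - 4)/(3 - 4) × (2.8 - 5)/(3 - 5) = 1.056000
L_2(2.8) = (2.8 - 2)/(4 - 2) × (2.8 - 3)/(4 - 3) × (2.8 - 5)/(4 - 5) = -0.176000
L_3(2.8) = (2.8 - 2)/(5 - 2) × (2.8 - 3)/(5 - 3) × (2.8 - 4)/(5 - 4) = 0.032000

P(2.8) = 5×L_0(2.8) + 11×L_1(2.8) + (-2)×L_2(2.8) + (-9)×L_3(2.8)
P(2.8) = 12.120000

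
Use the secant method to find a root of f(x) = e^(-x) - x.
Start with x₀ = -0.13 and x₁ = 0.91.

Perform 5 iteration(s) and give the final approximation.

f(x) = e^(-x) - x
x₀ = -0.13, x₁ = 0.91

Secant formula: x_{n+1} = x_n - f(x_n)(x_n - x_{n-1})/(f(x_n) - f(x_{n-1}))

Iteration 1:
  f(-0.130000) = 1.268828
  f(0.910000) = -0.507476
  x_2 = 0.910000 - (-0.507476)×(0.910000 - (-0.130000))/(-0.507476 - 1.268828)
       = 0.612880
Iteration 2:
  f(0.910000) = -0.507476
  f(0.612880) = -0.071092
  x_3 = 0.612880 - (-0.071092)×(0.612880 - 0.910000)/(-0.071092 - (-0.507476))
       = 0.564476
Iteration 3:
  f(0.612880) = -0.071092
  f(0.564476) = 0.004182
  x_4 = 0.564476 - 0.004182×(0.564476 - 0.612880)/(0.004182 - (-0.071092))
       = 0.567165
Iteration 4:
  f(0.564476) = 0.004182
  f(0.567165) = -0.000034
  x_5 = 0.567165 - (-0.000034)×(0.567165 - 0.564476)/(-0.000034 - 0.004182)
       = 0.567143
Iteration 5:
  f(0.567165) = -0.000034
  f(0.567143) = 0.000000
  x_6 = 0.567143 - 0.000000×(0.567143 - 0.567165)/(0.000000 - (-0.000034))
       = 0.567143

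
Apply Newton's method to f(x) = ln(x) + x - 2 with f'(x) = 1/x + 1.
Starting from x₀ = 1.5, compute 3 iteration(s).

f(x) = ln(x) + x - 2
f'(x) = 1/x + 1
x₀ = 1.5

Newton-Raphson formula: x_{n+1} = x_n - f(x_n)/f'(x_n)

Iteration 1:
  f(1.500000) = -0.094535
  f'(1.500000) = 1.666667
  x_1 = 1.500000 - (-0.094535)/1.666667 = 1.556721
Iteration 2:
  f(1.556721) = -0.000697
  f'(1.556721) = 1.642376
  x_2 = 1.556721 - (-0.000697)/1.642376 = 1.557146
Iteration 3:
  f(1.557146) = 0.000000
  f'(1.557146) = 1.642201
  x_3 = 1.557146 - 0.000000/1.642201 = 1.557146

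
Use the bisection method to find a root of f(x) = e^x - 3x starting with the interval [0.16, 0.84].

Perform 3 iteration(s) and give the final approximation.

f(x) = e^x - 3x
Initial interval: [0.16, 0.84]

Iteration 1:
  c_1 = (0.160000 + 0.840000)/2 = 0.500000
  f(c_1) = f(0.500000) = 0.148721
  f(a) × f(c) ≥ 0, new interval: [0.500000, 0.840000]
Iteration 2:
  c_2 = (0.500000 + 0.840000)/2 = 0.670000
  f(c_2) = f(0.670000) = -0.055763
  f(a) × f(c) < 0, new interval: [0.500000, 0.670000]
Iteration 3:
  c_3 = (0.500000 + 0.670000)/2 = 0.585000
  f(c_3) = f(0.585000) = 0.039991
  f(a) × f(c) ≥ 0, new interval: [0.585000, 0.670000]

After 3 iteration(s), the approximation is c_3 = 0.585000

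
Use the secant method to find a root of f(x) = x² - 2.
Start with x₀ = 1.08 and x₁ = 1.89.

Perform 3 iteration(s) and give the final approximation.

f(x) = x² - 2
x₀ = 1.08, x₁ = 1.89

Secant formula: x_{n+1} = x_n - f(x_n)(x_n - x_{n-1})/(f(x_n) - f(x_{n-1}))

Iteration 1:
  f(1.080000) = -0.833600
  f(1.890000) = 1.572100
  x_2 = 1.890000 - 1.572100×(1.890000 - 1.080000)/(1.572100 - (-0.833600))
       = 1.360673
Iteration 2:
  f(1.890000) = 1.572100
  f(1.360673) = -0.148568
  x_3 = 1.360673 - (-0.148568)×(1.360673 - 1.890000)/(-0.148568 - 1.572100)
       = 1.406377
Iteration 3:
  f(1.360673) = -0.148568
  f(1.406377) = -0.022103
  x_4 = 1.406377 - (-0.022103)×(1.406377 - 1.360673)/(-0.022103 - (-0.148568))
       = 1.414365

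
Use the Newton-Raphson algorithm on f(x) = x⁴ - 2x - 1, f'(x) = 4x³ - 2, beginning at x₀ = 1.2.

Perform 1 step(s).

f(x) = x⁴ - 2x - 1
f'(x) = 4x³ - 2
x₀ = 1.2

Newton-Raphson formula: x_{n+1} = x_n - f(x_n)/f'(x_n)

Iteration 1:
  f(1.200000) = -1.326400
  f'(1.200000) = 4.912000
  x_1 = 1.200000 - (-1.326400)/4.912000 = 1.470033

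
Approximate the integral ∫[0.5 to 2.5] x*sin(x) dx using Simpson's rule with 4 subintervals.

f(x) = x*sin(x)
a = 0.5, b = 2.5, n = 4
h = (b - a)/n = 0.500000

Simpson's rule: (h/3)[f(x₀) + 4f(x₁) + 2f(x₂) + ... + f(xₙ)]

x_0 = 0.5000, f(x_0) = 0.239713, coefficient = 1
x_1 = 1.0000, f(x_1) = 0.841471, coefficient = 4
x_2 = 1.5000, f(x_2) = 1.496242, coefficient = 2
x_3 = 2.0000, f(x_3) = 1.818595, coefficient = 4
x_4 = 2.5000, f(x_4) = 1.496180, coefficient = 1

I ≈ (0.500000/3) × 15.368641 = 2.561440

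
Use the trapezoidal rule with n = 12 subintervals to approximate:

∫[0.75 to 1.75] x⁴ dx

f(x) = x⁴
a = 0.75, b = 1.75, n = 12
h = (b - a)/n = 0.083333

Trapezoidal rule: (h/2)[f(x₀) + 2f(x₁) + 2f(x₂) + ... + f(xₙ)]

x_0 = 0.7500, f(x_0) = 0.316406, coefficient = 1
x_1 = 0.8333, f(x_1) = 0.482253, coefficient = 2
x_2 = 0.9167, f(x_2) = 0.706067, coefficient = 2
x_3 = 1.0000, f(x_3) = 1.000000, coefficient = 2
x_4 = 1.0833, f(x_4) = 1.377363, coefficient = 2
x_5 = 1.1667, f(x_5) = 1.852623, coefficient = 2
x_6 = 1.2500, f(x_6) = 2.441406, coefficient = 2
x_7 = 1.3333, f(x_7) = 3.160494, coefficient = 2
x_8 = 1.4167, f(x_8) = 4.027826, coefficient = 2
x_9 = 1.5000, f(x_9) = 5.062500, coefficient = 2
x_10 = 1.5833, f(x_10) = 6.284770, coefficient = 2
x_11 = 1.6667, f(x_11) = 7.716049, coefficient = 2
x_12 = 1.7500, f(x_12) = 9.378906, coefficient = 1

I ≈ (0.083333/2) × 77.918017 = 3.246584
Exact value: 3.235156
Error: 0.011428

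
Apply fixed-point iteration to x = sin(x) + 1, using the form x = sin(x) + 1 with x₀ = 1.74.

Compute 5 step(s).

Equation: x = sin(x) + 1
Fixed-point form: x = sin(x) + 1
x₀ = 1.74

x_1 = g(1.740000) = 1.985719
x_2 = g(1.985719) = 1.915147
x_3 = g(1.915147) = 1.941295
x_4 = g(1.941295) = 1.932147
x_5 = g(1.932147) = 1.935420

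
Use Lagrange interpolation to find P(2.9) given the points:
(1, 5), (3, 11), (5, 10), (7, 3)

Lagrange interpolation formula:
P(x) = Σ yᵢ × Lᵢ(x)
where Lᵢ(x) = Π_{j≠i} (x - xⱼ)/(xᵢ - xⱼ)

L_0(2.9) = (2.9 - 3)/(1 - 3) × (2.9 - 5)/(1 - 5) × (2.9 - 7)/(1 - 7) = 0.017938
L_1(2.9) = (2.9 - 1)/(3 - 1) × (2.9 - 5)/(3 - 5) × (2.9 - 7)/(3 - 7) = 1.022437
L_2(2.9) = (2.9 - 1)/(5 - 1) × (2.9 - 3)/(5 - 3) × (2.9 - 7)/(5 - 7) = -0.048688
L_3(2.9) = (2.9 - 1)/(7 - 1) × (2.9 - 3)/(7 - 3) × (2.9 - 5)/(7 - 5) = 0.008313

P(2.9) = 5×L_0(2.9) + 11×L_1(2.9) + 10×L_2(2.9) + 3×L_3(2.9)
P(2.9) = 10.874562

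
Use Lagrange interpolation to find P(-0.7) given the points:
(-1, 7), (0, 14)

Lagrange interpolation formula:
P(x) = Σ yᵢ × Lᵢ(x)
where Lᵢ(x) = Π_{j≠i} (x - xⱼ)/(xᵢ - xⱼ)

L_0(-0.7) = (-0.7 - 0)/(-1 - 0) = 0.700000
L_1(-0.7) = (-0.7 - (-1))/(0 - (-1)) = 0.300000

P(-0.7) = 7×L_0(-0.7) + 14×L_1(-0.7)
P(-0.7) = 9.100000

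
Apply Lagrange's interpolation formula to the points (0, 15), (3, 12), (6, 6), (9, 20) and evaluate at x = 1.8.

Lagrange interpolation formula:
P(x) = Σ yᵢ × Lᵢ(x)
where Lᵢ(x) = Π_{j≠i} (x - xⱼ)/(xᵢ - xⱼ)

L_0(1.8) = (1.8 - 3)/(0 - 3) × (1.8 - 6)/(0 - 6) × (1.8 - 9)/(0 - 9) = 0.224000
L_1(1.8) = (1.8 - 0)/(3 - 0) × (1.8 - 6)/(3 - 6) × (1.8 - 9)/(3 - 9) = 1.008000
L_2(1.8) = (1.8 - 0)/(6 - 0) × (1.8 - 3)/(6 - 3) × (1.8 - 9)/(6 - 9) = -0.288000
L_3(1.8) = (1.8 - 0)/(9 - 0) × (1.8 - 3)/(9 - 3) × (1.8 - 6)/(9 - 6) = 0.056000

P(1.8) = 15×L_0(1.8) + 12×L_1(1.8) + 6×L_2(1.8) + 20×L_3(1.8)
P(1.8) = 14.848000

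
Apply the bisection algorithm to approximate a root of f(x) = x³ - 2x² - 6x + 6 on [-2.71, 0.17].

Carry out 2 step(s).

f(x) = x³ - 2x² - 6x + 6
Initial interval: [-2.71, 0.17]

Iteration 1:
  c_1 = (-2.710000 + 0.170000)/2 = -1.270000
  f(c_1) = f(-1.270000) = 8.345817
  f(a) × f(c) < 0, new interval: [-2.710000, -1.270000]
Iteration 2:
  c_2 = (-2.710000 + (-1.270000))/2 = -1.990000
  f(c_2) = f(-1.990000) = 2.139201
  f(a) × f(c) < 0, new interval: [-2.710000, -1.990000]

After 2 iteration(s), the approximation is c_2 = -1.990000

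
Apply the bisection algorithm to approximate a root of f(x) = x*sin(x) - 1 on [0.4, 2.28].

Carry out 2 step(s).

f(x) = x*sin(x) - 1
Initial interval: [0.4, 2.28]

Iteration 1:
  c_1 = (0.400000 + 2.280000)/2 = 1.340000
  f(c_1) = f(1.340000) = 0.304469
  f(a) × f(c) < 0, new interval: [0.400000, 1.340000]
Iteration 2:
  c_2 = (0.400000 + 1.340000)/2 = 0.870000
  f(c_2) = f(0.870000) = -0.335034
  f(a) × f(c) ≥ 0, new interval: [0.870000, 1.340000]

After 2 iteration(s), the approximation is c_2 = 0.870000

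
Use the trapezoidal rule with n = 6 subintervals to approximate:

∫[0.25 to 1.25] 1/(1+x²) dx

f(x) = 1/(1+x²)
a = 0.25, b = 1.25, n = 6
h = (b - a)/n = 0.166667

Trapezoidal rule: (h/2)[f(x₀) + 2f(x₁) + 2f(x₂) + ... + f(xₙ)]

x_0 = 0.2500, f(x_0) = 0.941176, coefficient = 1
x_1 = 0.4167, f(x_1) = 0.852071, coefficient = 2
x_2 = 0.5833, f(x_2) = 0.746114, coefficient = 2
x_3 = 0.7500, f(x_3) = 0.640000, coefficient = 2
x_4 = 0.9167, f(x_4) = 0.543396, coefficient = 2
x_5 = 1.0833, f(x_5) = 0.460064, coefficient = 2
x_6 = 1.2500, f(x_6) = 0.390244, coefficient = 1

I ≈ (0.166667/2) × 7.814711 = 0.651226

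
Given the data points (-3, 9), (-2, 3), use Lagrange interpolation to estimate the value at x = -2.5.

Lagrange interpolation formula:
P(x) = Σ yᵢ × Lᵢ(x)
where Lᵢ(x) = Π_{j≠i} (x - xⱼ)/(xᵢ - xⱼ)

L_0(-2.5) = (-2.5 - (-2))/(-3 - (-2)) = 0.500000
L_1(-2.5) = (-2.5 - (-3))/(-2 - (-3)) = 0.500000

P(-2.5) = 9×L_0(-2.5) + 3×L_1(-2.5)
P(-2.5) = 6.000000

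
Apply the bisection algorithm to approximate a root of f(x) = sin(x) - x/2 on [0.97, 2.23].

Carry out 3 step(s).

f(x) = sin(x) - x/2
Initial interval: [0.97, 2.23]

Iteration 1:
  c_1 = (0.970000 + 2.230000)/2 = 1.600000
  f(c_1) = f(1.600000) = 0.199574
  f(a) × f(c) ≥ 0, new interval: [1.600000, 2.230000]
Iteration 2:
  c_2 = (1.600000 + 2.230000)/2 = 1.915000
  f(c_2) = f(1.915000) = -0.016156
  f(a) × f(c) < 0, new interval: [1.600000, 1.915000]
Iteration 3:
  c_3 = (1.600000 + 1.915000)/2 = 1.757500
  f(c_3) = f(1.757500) = 0.103871
  f(a) × f(c) ≥ 0, new interval: [1.757500, 1.915000]

After 3 iteration(s), the approximation is c_3 = 1.757500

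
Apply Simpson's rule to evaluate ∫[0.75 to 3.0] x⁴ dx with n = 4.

f(x) = x⁴
a = 0.75, b = 3.0, n = 4
h = (b - a)/n = 0.562500

Simpson's rule: (h/3)[f(x₀) + 4f(x₁) + 2f(x₂) + ... + f(xₙ)]

x_0 = 0.7500, f(x_0) = 0.316406, coefficient = 1
x_1 = 1.3125, f(x_1) = 2.967545, coefficient = 4
x_2 = 1.8750, f(x_2) = 12.359619, coefficient = 2
x_3 = 2.4375, f(x_3) = 35.300308, coefficient = 4
x_4 = 3.0000, f(x_4) = 81.000000, coefficient = 1

I ≈ (0.562500/3) × 259.107056 = 48.582573
Exact value: 48.552539
Error: 0.030034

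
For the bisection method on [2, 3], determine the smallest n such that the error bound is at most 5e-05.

We need (b-a)/2^n ≤ 5e-05
(3 - 2)/2^n ≤ 5e-05
1/2^n ≤ 5e-05
2^n ≥ 20000
n ≥ log₂(20000) = 14.29
n ≥ 15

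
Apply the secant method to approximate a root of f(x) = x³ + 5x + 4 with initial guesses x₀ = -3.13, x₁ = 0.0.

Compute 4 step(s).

f(x) = x³ + 5x + 4
x₀ = -3.13, x₁ = 0.0

Secant formula: x_{n+1} = x_n - f(x_n)(x_n - x_{n-1})/(f(x_n) - f(x_{n-1}))

Iteration 1:
  f(-3.130000) = -42.314297
  f(0.000000) = 4.000000
  x_2 = 0.000000 - 4.000000×(0.000000 - (-3.130000))/(4.000000 - (-42.314297))
       = -0.270327
Iteration 2:
  f(0.000000) = 4.000000
  f(-0.270327) = 2.628611
  x_3 = -0.270327 - 2.628611×(-0.270327 - 0.000000)/(2.628611 - 4.000000)
       = -0.788476
Iteration 3:
  f(-0.270327) = 2.628611
  f(-0.788476) = -0.432572
  x_4 = -0.788476 - (-0.432572)×(-0.788476 - (-0.270327))/(-0.432572 - 2.628611)
       = -0.715257
Iteration 4:
  f(-0.788476) = -0.432572
  f(-0.715257) = 0.057794
  x_5 = -0.715257 - 0.057794×(-0.715257 - (-0.788476))/(0.057794 - (-0.432572))
       = -0.723887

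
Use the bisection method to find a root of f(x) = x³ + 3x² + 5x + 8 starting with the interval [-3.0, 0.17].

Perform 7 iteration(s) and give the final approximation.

f(x) = x³ + 3x² + 5x + 8
Initial interval: [-3.0, 0.17]

Iteration 1:
  c_1 = (-3.000000 + 0.170000)/2 = -1.415000
  f(c_1) = f(-1.415000) = 4.098527
  f(a) × f(c) < 0, new interval: [-3.000000, -1.415000]
Iteration 2:
  c_2 = (-3.000000 + (-1.415000))/2 = -2.207500
  f(c_2) = f(-2.207500) = 0.824397
  f(a) × f(c) < 0, new interval: [-3.000000, -2.207500]
Iteration 3:
  c_3 = (-3.000000 + (-2.207500))/2 = -2.603750
  f(c_3) = f(-2.603750) = -2.332368
  f(a) × f(c) ≥ 0, new interval: [-2.603750, -2.207500]
Iteration 4:
  c_4 = (-2.603750 + (-2.207500))/2 = -2.405625
  f(c_4) = f(-2.405625) = -0.588458
  f(a) × f(c) ≥ 0, new interval: [-2.405625, -2.207500]
Iteration 5:
  c_5 = (-2.405625 + (-2.207500))/2 = -2.306563
  f(c_5) = f(-2.306563) = 0.156435
  f(a) × f(c) < 0, new interval: [-2.405625, -2.306563]
Iteration 6:
  c_6 = (-2.405625 + (-2.306563))/2 = -2.356094
  f(c_6) = f(-2.356094) = -0.206031
  f(a) × f(c) ≥ 0, new interval: [-2.356094, -2.306563]
Iteration 7:
  c_7 = (-2.356094 + (-2.306563))/2 = -2.331328
  f(c_7) = f(-2.331328) = -0.022348
  f(a) × f(c) ≥ 0, new interval: [-2.331328, -2.306563]

After 7 iteration(s), the approximation is c_7 = -2.331328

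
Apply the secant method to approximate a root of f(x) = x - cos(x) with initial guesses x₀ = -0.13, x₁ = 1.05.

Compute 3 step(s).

f(x) = x - cos(x)
x₀ = -0.13, x₁ = 1.05

Secant formula: x_{n+1} = x_n - f(x_n)(x_n - x_{n-1})/(f(x_n) - f(x_{n-1}))

Iteration 1:
  f(-0.130000) = -1.121562
  f(1.050000) = 0.552429
  x_2 = 1.050000 - 0.552429×(1.050000 - (-0.130000))/(0.552429 - (-1.121562))
       = 0.660592
Iteration 2:
  f(1.050000) = 0.552429
  f(0.660592) = -0.129038
  x_3 = 0.660592 - (-0.129038)×(0.660592 - 1.050000)/(-0.129038 - 0.552429)
       = 0.734327
Iteration 3:
  f(0.660592) = -0.129038
  f(0.734327) = -0.007954
  x_4 = 0.734327 - (-0.007954)×(0.734327 - 0.660592)/(-0.007954 - (-0.129038))
       = 0.739171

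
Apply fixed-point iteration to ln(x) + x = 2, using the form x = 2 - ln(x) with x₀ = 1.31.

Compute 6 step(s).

Equation: ln(x) + x = 2
Fixed-point form: x = 2 - ln(x)
x₀ = 1.31

x_1 = g(1.310000) = 1.729973
x_2 = g(1.729973) = 1.451894
x_3 = g(1.451894) = 1.627131
x_4 = g(1.627131) = 1.513182
x_5 = g(1.513182) = 1.585785
x_6 = g(1.585785) = 1.538920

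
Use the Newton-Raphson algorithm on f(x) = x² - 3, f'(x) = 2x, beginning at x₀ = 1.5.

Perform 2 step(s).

f(x) = x² - 3
f'(x) = 2x
x₀ = 1.5

Newton-Raphson formula: x_{n+1} = x_n - f(x_n)/f'(x_n)

Iteration 1:
  f(1.500000) = -0.750000
  f'(1.500000) = 3.000000
  x_1 = 1.500000 - (-0.750000)/3.000000 = 1.750000
Iteration 2:
  f(1.750000) = 0.062500
  f'(1.750000) = 3.500000
  x_2 = 1.750000 - 0.062500/3.500000 = 1.732143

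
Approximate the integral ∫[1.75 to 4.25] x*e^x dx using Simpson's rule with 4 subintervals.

f(x) = x*e^x
a = 1.75, b = 4.25, n = 4
h = (b - a)/n = 0.625000

Simpson's rule: (h/3)[f(x₀) + 4f(x₁) + 2f(x₂) + ... + f(xₙ)]

x_0 = 1.7500, f(x_0) = 10.070555, coefficient = 1
x_1 = 2.3750, f(x_1) = 25.533656, coefficient = 4
x_2 = 3.0000, f(x_2) = 60.256611, coefficient = 2
x_3 = 3.6250, f(x_3) = 136.027121, coefficient = 4
x_4 = 4.2500, f(x_4) = 297.948002, coefficient = 1

I ≈ (0.625000/3) × 1074.774890 = 223.911435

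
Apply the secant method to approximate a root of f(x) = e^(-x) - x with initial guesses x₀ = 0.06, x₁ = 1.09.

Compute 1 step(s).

f(x) = e^(-x) - x
x₀ = 0.06, x₁ = 1.09

Secant formula: x_{n+1} = x_n - f(x_n)(x_n - x_{n-1})/(f(x_n) - f(x_{n-1}))

Iteration 1:
  f(0.060000) = 0.881765
  f(1.090000) = -0.753784
  x_2 = 1.090000 - (-0.753784)×(1.090000 - 0.060000)/(-0.753784 - 0.881765)
       = 0.615299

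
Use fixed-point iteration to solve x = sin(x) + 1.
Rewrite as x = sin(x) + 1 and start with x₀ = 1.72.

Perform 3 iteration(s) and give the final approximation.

Equation: x = sin(x) + 1
Fixed-point form: x = sin(x) + 1
x₀ = 1.72

x_1 = g(1.720000) = 1.988890
x_2 = g(1.988890) = 1.913865
x_3 = g(1.913865) = 1.941727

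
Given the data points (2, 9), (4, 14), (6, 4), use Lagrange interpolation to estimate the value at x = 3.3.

Lagrange interpolation formula:
P(x) = Σ yᵢ × Lᵢ(x)
where Lᵢ(x) = Π_{j≠i} (x - xⱼ)/(xᵢ - xⱼ)

L_0(3.3) = (3.3 - 4)/(2 - 4) × (3.3 - 6)/(2 - 6) = 0.236250
L_1(3.3) = (3.3 - 2)/(4 - 2) × (3.3 - 6)/(4 - 6) = 0.877500
L_2(3.3) = (3.3 - 2)/(6 - 2) × (3.3 - 4)/(6 - 4) = -0.113750

P(3.3) = 9×L_0(3.3) + 14×L_1(3.3) + 4×L_2(3.3)
P(3.3) = 13.956250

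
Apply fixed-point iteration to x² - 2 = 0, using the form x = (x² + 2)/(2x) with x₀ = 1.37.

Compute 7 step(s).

Equation: x² - 2 = 0
Fixed-point form: x = (x² + 2)/(2x)
x₀ = 1.37

x_1 = g(1.370000) = 1.414927
x_2 = g(1.414927) = 1.414214
x_3 = g(1.414214) = 1.414214
x_4 = g(1.414214) = 1.414214
x_5 = g(1.414214) = 1.414214
x_6 = g(1.414214) = 1.414214
x_7 = g(1.414214) = 1.414214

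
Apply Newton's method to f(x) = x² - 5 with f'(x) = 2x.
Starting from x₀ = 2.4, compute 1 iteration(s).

f(x) = x² - 5
f'(x) = 2x
x₀ = 2.4

Newton-Raphson formula: x_{n+1} = x_n - f(x_n)/f'(x_n)

Iteration 1:
  f(2.400000) = 0.760000
  f'(2.400000) = 4.800000
  x_1 = 2.400000 - 0.760000/4.800000 = 2.241667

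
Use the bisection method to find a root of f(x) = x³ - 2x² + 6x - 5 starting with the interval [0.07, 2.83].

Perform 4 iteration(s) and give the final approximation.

f(x) = x³ - 2x² + 6x - 5
Initial interval: [0.07, 2.83]

Iteration 1:
  c_1 = (0.070000 + 2.830000)/2 = 1.450000
  f(c_1) = f(1.450000) = 2.543625
  f(a) × f(c) < 0, new interval: [0.070000, 1.450000]
Iteration 2:
  c_2 = (0.070000 + 1.450000)/2 = 0.760000
  f(c_2) = f(0.760000) = -1.156224
  f(a) × f(c) ≥ 0, new interval: [0.760000, 1.450000]
Iteration 3:
  c_3 = (0.760000 + 1.450000)/2 = 1.105000
  f(c_3) = f(1.105000) = 0.537183
  f(a) × f(c) < 0, new interval: [0.760000, 1.105000]
Iteration 4:
  c_4 = (0.760000 + 1.105000)/2 = 0.932500
  f(c_4) = f(0.932500) = -0.333251
  f(a) × f(c) ≥ 0, new interval: [0.932500, 1.105000]

After 4 iteration(s), the approximation is c_4 = 0.932500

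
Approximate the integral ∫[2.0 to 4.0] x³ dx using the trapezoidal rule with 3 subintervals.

f(x) = x³
a = 2.0, b = 4.0, n = 3
h = (b - a)/n = 0.666667

Trapezoidal rule: (h/2)[f(x₀) + 2f(x₁) + 2f(x₂) + ... + f(xₙ)]

x_0 = 2.0000, f(x_0) = 8.000000, coefficient = 1
x_1 = 2.6667, f(x_1) = 18.962963, coefficient = 2
x_2 = 3.3333, f(x_2) = 37.037037, coefficient = 2
x_3 = 4.0000, f(x_3) = 64.000000, coefficient = 1

I ≈ (0.666667/2) × 184.000000 = 61.333333
Exact value: 60.000000
Error: 1.333333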